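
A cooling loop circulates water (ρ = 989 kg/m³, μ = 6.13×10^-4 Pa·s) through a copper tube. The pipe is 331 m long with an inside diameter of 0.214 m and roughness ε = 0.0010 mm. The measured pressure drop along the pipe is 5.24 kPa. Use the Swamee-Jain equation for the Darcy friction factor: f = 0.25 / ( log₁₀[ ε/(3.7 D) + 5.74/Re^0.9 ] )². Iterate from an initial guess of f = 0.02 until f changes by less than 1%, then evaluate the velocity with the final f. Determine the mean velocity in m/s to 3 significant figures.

V ≈ 0.673 m/s

Rearranging Darcy-Weisbach: V = √(2·ΔP·D/(f·L·ρ)). With ε/D = 1e-06/0.214 = 4.67e-06, iterate starting from f = 0.02:
  f = 0.02 → V = √(2·5240·0.214/(0.02·331·989)) = 0.5853 m/s; Re = ρVD/μ = 2.021e+05; f → 0.01554
  f = 0.01554 → V = 0.6639 m/s; Re = 2.292e+05; f → 0.01517
  f = 0.01517 → V = 0.6719 m/s; Re = 2.32e+05; f → 0.01514
Converged (Δf/f < 1%). With the final f = 0.01514: V = √(2·5240·0.214/(0.01514·331·989)) = 0.6727 m/s.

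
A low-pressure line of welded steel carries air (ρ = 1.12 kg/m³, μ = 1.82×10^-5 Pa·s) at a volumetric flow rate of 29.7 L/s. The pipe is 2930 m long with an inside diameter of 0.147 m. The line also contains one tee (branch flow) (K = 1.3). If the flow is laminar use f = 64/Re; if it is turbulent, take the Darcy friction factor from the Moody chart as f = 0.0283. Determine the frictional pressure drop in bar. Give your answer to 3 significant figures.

ΔP ≈ 0.00970 bar

Q = 29.7 L/s = 29.7/1000 = 0.0297 m³/s.
Cross-sectional area A = πD²/4 = π(0.147)²/4 = 0.01697 m²; mean velocity V = Q/A = 0.0297/0.01697 = 1.75 m/s.
Reynolds number Re = ρVD/μ = 1.12 · 1.75 · 0.147 / 1.82e-05 = 1.583e+04.
Re > 4000 → turbulent; use the Moody-chart value f = 0.0283.
Total minor-loss coefficient ΣK = 1·1.3 = 1.3.
ΔP = [f·L/D + ΣK]·(ρV²/2) = [0.0283·2930/0.147 + 1.3]·(1.12·1.75²/2) = [564.1 + 1.3]·1.715 = 969.6 Pa.
ΔP = 969.6 Pa = 0.00970 bar.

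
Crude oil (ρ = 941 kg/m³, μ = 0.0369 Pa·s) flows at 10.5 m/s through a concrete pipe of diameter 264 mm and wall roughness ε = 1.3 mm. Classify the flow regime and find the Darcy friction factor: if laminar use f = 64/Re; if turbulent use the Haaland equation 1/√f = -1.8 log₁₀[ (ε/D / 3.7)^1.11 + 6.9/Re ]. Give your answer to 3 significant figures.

f ≈ 0.0315

Re = ρVD/μ = 941·10.5·0.264/0.0369 = 7.069e+04.
Re > 4000 → turbulent. ε/D = 0.0013/0.264 = 0.00492; Haaland: 1/√f = -1.8 log₁₀[0.000642 + 9.76e-05] = 5.635, so f = 0.03149.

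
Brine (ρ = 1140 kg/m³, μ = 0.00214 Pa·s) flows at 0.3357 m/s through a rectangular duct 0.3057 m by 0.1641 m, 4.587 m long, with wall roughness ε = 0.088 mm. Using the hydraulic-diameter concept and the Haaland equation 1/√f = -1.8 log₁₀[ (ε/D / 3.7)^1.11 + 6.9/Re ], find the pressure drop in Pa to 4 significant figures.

Hydraulic diameter D_h = 4A/P = 4·(0.3057·0.1641)/(2·(0.3057+0.1641)) = 0.2007/0.9396 = 0.2136 m.
Re = ρVD_h/μ = 1140·0.3357·0.2136/0.00214 = 3.819e+04.
ε/D_h = 8.8e-05/0.2136 = 0.000412; Haaland gives 1/√f = -1.8 log₁₀[4.09e-05+0.000181] = 6.578, so f = 0.02311.
ΔP = f(L/D_h)(ρV²/2) = 0.02311·4.587/0.2136·64.24 = 31.89 Pa.

ΔP ≈ 31.89 Pa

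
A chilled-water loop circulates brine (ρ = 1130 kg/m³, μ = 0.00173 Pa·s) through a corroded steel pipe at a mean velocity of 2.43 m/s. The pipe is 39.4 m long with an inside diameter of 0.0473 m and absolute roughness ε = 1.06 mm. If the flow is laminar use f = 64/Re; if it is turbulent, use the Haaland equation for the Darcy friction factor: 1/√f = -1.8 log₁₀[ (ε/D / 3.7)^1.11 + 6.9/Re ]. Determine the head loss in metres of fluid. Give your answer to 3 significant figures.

Reynolds number Re = ρVD/μ = 1130 · 2.43 · 0.0473 / 0.00173 = 7.508e+04.
Re > 4000 → turbulent. Relative roughness ε/D = 0.00106/0.0473 = 0.0224. Haaland: 1/√f = -1.8 log₁₀[(0.0224/3.7)^1.11 + 6.9/7.508e+04] = -1.8 log₁₀[0.00345 + 9.19e-05] = 4.411, so f = 0.05141.
Darcy-Weisbach: ΔP = f(L/D)(ρV²/2) = 0.05141·(39.4/0.0473)·(1130·2.43²/2) = 0.05141·833·3336 = 1.429e+05 Pa.
Head loss h_f = ΔP/(ρg) = 1.429e+05/(1130·9.81) = 12.9 m.

h_f ≈ 12.9 m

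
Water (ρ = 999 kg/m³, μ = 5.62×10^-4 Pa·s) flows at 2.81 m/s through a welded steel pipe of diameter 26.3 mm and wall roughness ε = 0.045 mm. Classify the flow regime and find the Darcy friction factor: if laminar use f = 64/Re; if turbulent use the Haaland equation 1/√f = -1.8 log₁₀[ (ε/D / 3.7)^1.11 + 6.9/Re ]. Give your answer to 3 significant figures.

f ≈ 0.0238

Re = ρVD/μ = 999·2.81·0.0263/0.000562 = 1.314e+05.
Re > 4000 → turbulent. ε/D = 4.5e-05/0.0263 = 0.00171; Haaland: 1/√f = -1.8 log₁₀[0.000199 + 5.25e-05] = 6.48, so f = 0.02382.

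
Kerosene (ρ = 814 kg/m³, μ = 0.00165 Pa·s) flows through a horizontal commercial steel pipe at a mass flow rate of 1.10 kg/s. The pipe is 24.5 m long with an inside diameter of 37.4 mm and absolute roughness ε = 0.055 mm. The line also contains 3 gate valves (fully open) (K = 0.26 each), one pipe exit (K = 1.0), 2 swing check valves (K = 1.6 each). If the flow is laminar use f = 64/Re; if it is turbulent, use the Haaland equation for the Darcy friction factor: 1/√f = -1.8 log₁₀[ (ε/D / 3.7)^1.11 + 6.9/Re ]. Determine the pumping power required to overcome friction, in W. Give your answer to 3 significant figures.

P ≈ 19.4 W

A = πD²/4 = π(0.0374)²/4 = 0.001099 m²; mean velocity V = ṁ/(ρA) = 1.1/(814 · 0.001099) = 1.23 m/s.
Reynolds number Re = ρVD/μ = 814 · 1.23 · 0.0374 / 0.00165 = 2.27e+04.
Re > 4000 → turbulent. Relative roughness ε/D = 5.5e-05/0.0374 = 0.00147. Haaland: 1/√f = -1.8 log₁₀[(0.00147/3.7)^1.11 + 6.9/2.27e+04] = -1.8 log₁₀[0.000168 + 0.000304] = 5.987, so f = 0.0279.
Total minor-loss coefficient ΣK = 3·0.26 + 1·1 + 2·1.6 = 4.98.
ΔP = [f·L/D + ΣK]·(ρV²/2) = [0.0279·24.5/0.0374 + 4.98]·(814·1.23²/2) = [18.28 + 4.98]·615.8 = 1.432e+04 Pa.
Q = ṁ/ρ = 1.1/814 = 0.001351 m³/s.
Pumping power P = QΔP = 0.001351·1.432e+04 = 19.35 W = 19.4 W.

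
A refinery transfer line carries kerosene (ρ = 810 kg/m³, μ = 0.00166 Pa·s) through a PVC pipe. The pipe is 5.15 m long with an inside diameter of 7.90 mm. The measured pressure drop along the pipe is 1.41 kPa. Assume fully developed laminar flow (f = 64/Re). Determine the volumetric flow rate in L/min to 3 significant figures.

Q ≈ 0.946 L/min

For laminar flow, f = 64/Re with Re = ρVD/μ, so Darcy-Weisbach reduces to ΔP = 32μLV/D². Solving for V: V = ΔP·D²/(32μL) = 1410·(0.0079)²/(32·0.00166·5.15) = 0.3217 m/s.
Check: Re = ρVD/μ = 810·0.3217·0.0079/0.00166 = 1240 < 2300, so the laminar assumption holds.
Q = V·A = 0.3217·(π/4·0.0079²) = 1.577e-05 m³/s = 0.946 L/min.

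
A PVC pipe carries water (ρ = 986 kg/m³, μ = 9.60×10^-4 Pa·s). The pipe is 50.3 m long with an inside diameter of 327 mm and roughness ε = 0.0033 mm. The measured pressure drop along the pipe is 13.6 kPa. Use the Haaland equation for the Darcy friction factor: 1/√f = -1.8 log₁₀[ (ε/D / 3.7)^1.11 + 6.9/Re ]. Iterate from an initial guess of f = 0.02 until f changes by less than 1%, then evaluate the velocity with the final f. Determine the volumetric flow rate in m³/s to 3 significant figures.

Q ≈ 0.335 m³/s

Rearranging Darcy-Weisbach: V = √(2·ΔP·D/(f·L·ρ)). With ε/D = 3.3e-06/0.327 = 1.01e-05, iterate starting from f = 0.02:
  f = 0.02 → V = √(2·1.36e+04·0.327/(0.02·50.3·986)) = 2.994 m/s; Re = ρVD/μ = 1.006e+06; f → 0.01176
  f = 0.01176 → V = 3.905 m/s; Re = 1.312e+06; f → 0.0113
  f = 0.0113 → V = 3.985 m/s; Re = 1.338e+06; f → 0.01126
Converged (Δf/f < 1%). With the final f = 0.01126: V = √(2·1.36e+04·0.327/(0.01126·50.3·986)) = 3.99 m/s.
Q = V·A = 3.99·(π/4·0.327²) = 0.3351 m³/s = 0.335 m³/s.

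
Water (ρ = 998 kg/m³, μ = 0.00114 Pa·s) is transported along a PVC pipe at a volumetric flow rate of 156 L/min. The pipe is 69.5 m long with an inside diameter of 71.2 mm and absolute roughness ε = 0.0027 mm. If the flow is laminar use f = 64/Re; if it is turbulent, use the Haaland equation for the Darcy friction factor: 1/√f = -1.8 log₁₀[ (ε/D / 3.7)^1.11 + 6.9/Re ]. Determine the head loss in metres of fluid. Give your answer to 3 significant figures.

Q = 156 L/min = 156/60000 = 0.0026 m³/s.
Cross-sectional area A = πD²/4 = π(0.0712)²/4 = 0.003982 m²; mean velocity V = Q/A = 0.0026/0.003982 = 0.653 m/s.
Reynolds number Re = ρVD/μ = 998 · 0.653 · 0.0712 / 0.00114 = 4.07e+04.
Re > 4000 → turbulent. Relative roughness ε/D = 2.7e-06/0.0712 = 3.79e-05. Haaland: 1/√f = -1.8 log₁₀[(3.79e-05/3.7)^1.11 + 6.9/4.07e+04] = -1.8 log₁₀[2.9e-06 + 0.00017] = 6.774, so f = 0.02179.
Darcy-Weisbach: ΔP = f(L/D)(ρV²/2) = 0.02179·(69.5/0.0712)·(998·0.653²/2) = 0.02179·976.1·212.8 = 4526 Pa.
Head loss h_f = ΔP/(ρg) = 4526/(998·9.81) = 0.462 m.

h_f ≈ 0.462 m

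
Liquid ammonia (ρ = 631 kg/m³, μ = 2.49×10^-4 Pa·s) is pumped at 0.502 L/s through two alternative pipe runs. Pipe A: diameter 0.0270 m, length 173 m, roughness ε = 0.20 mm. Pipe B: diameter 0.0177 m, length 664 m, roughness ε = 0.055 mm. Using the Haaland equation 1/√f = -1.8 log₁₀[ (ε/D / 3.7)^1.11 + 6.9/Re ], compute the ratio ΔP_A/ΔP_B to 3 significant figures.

ΔP_A/ΔP_B ≈ 0.0404

Pipe A: V = Q/A = 0.000502/0.0005726 = 0.8768 m/s; Re = 5.999e+04; ε/D = 0.00741; Haaland → f = 0.0355; ΔP_A = f(L/D)(ρV²/2) = 5.517e+04 Pa.
Pipe B: V = Q/A = 0.000502/0.0002461 = 2.04 m/s; Re = 9.151e+04; ε/D = 0.00311; Haaland → f = 0.02772; ΔP_B = f(L/D)(ρV²/2) = 1.366e+06 Pa.
ΔP_A/ΔP_B = 5.517e+04/1.366e+06 = 0.0404.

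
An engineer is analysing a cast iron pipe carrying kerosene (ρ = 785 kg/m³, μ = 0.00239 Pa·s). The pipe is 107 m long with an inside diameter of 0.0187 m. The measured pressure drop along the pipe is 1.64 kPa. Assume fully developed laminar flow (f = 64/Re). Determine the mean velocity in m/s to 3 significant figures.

V ≈ 0.0701 m/s

For laminar flow, f = 64/Re with Re = ρVD/μ, so Darcy-Weisbach reduces to ΔP = 32μLV/D². Solving for V: V = ΔP·D²/(32μL) = 1640·(0.0187)²/(32·0.00239·107) = 0.07008 m/s.
Check: Re = ρVD/μ = 785·0.07008·0.0187/0.00239 = 430.4 < 2300, so the laminar assumption holds.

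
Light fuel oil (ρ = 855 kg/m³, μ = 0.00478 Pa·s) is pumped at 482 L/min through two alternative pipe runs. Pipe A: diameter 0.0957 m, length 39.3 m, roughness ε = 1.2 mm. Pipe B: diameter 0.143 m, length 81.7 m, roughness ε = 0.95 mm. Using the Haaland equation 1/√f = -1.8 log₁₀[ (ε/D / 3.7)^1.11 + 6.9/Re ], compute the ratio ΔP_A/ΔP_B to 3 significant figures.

Pipe A: V = Q/A = 0.008033/0.007193 = 1.117 m/s; Re = 1.912e+04; ε/D = 0.0125; Haaland → f = 0.04353; ΔP_A = f(L/D)(ρV²/2) = 9532 Pa.
Pipe B: V = Q/A = 0.008033/0.01606 = 0.5002 m/s; Re = 1.279e+04; ε/D = 0.00664; Haaland → f = 0.03818; ΔP_B = f(L/D)(ρV²/2) = 2333 Pa.
ΔP_A/ΔP_B = 9532/2333 = 4.09.

ΔP_A/ΔP_B ≈ 4.09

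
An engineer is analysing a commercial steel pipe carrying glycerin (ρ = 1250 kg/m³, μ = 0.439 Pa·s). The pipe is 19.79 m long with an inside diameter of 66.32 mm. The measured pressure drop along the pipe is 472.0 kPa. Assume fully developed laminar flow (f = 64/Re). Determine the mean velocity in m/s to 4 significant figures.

V ≈ 7.467 m/s

For laminar flow, f = 64/Re with Re = ρVD/μ, so Darcy-Weisbach reduces to ΔP = 32μLV/D². Solving for V: V = ΔP·D²/(32μL) = 4.72e+05·(0.06632)²/(32·0.439·19.79) = 7.467 m/s.
Check: Re = ρVD/μ = 1250·7.467·0.06632/0.439 = 1410 < 2300, so the laminar assumption holds.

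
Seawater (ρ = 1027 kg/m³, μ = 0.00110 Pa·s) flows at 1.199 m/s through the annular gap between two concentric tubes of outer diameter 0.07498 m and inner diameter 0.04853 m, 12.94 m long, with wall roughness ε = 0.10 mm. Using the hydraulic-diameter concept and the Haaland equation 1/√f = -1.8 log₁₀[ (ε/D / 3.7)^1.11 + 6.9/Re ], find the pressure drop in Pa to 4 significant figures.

ΔP ≈ 11250 Pa

Hydraulic diameter D_h = 4A/P = D_o - D_i = 0.07498 - 0.04853 = 0.02645 m.
Re = ρVD_h/μ = 1027·1.199·0.02645/0.0011 = 2.961e+04.
ε/D_h = 0.0001/0.02645 = 0.00378; Haaland gives 1/√f = -1.8 log₁₀[0.000479+0.000233] = 5.665, so f = 0.03116.
ΔP = f(L/D_h)(ρV²/2) = 0.03116·12.94/0.02645·738.2 = 1.125e+04 Pa.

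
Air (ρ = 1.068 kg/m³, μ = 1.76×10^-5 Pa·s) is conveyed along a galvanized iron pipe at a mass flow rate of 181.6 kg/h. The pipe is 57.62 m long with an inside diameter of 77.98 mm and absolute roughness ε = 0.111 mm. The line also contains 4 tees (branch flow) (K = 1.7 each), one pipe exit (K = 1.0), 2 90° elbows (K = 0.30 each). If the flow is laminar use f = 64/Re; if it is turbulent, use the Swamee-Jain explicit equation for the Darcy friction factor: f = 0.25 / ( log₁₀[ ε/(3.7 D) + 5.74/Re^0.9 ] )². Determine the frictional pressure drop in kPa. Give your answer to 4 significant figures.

ΔP ≈ 1.425 kPa

ṁ = 181.6 kg/h = 181.6/3600 = 0.05044 kg/s.
A = πD²/4 = π(0.07798)²/4 = 0.004776 m²; mean velocity V = ṁ/(ρA) = 0.05044/(1.068 · 0.004776) = 9.89 m/s.
Reynolds number Re = ρVD/μ = 1.068 · 9.89 · 0.07798 / 1.76e-05 = 4.68e+04.
Re > 4000 → turbulent. Relative roughness ε/D = 0.000111/0.07798 = 0.00142. Swamee-Jain: f = 0.25/(log₁₀[0.00142/3.7 + 5.74/4.68e+04^0.9])² = 0.25/(log₁₀[0.000385 + 0.00036])² = 0.25/(-3.128)² = 0.02555.
Total minor-loss coefficient ΣK = 4·1.7 + 1·1 + 2·0.3 = 8.4.
ΔP = [f·L/D + ΣK]·(ρV²/2) = [0.02555·57.62/0.07798 + 8.4]·(1.068·9.89²/2) = [18.88 + 8.4]·52.23 = 1425 Pa.
ΔP = 1425 Pa = 1.425 kPa.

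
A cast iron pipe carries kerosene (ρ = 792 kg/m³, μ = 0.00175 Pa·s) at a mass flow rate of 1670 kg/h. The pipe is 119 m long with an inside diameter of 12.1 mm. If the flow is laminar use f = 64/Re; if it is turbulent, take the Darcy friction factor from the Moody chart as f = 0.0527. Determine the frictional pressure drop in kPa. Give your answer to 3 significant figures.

ΔP ≈ 5330 kPa

ṁ = 1670 kg/h = 1670/3600 = 0.4639 kg/s.
A = πD²/4 = π(0.0121)²/4 = 0.000115 m²; mean velocity V = ṁ/(ρA) = 0.4639/(792 · 0.000115) = 5.094 m/s.
Reynolds number Re = ρVD/μ = 792 · 5.094 · 0.0121 / 0.00175 = 2.789e+04.
Re > 4000 → turbulent; use the Moody-chart value f = 0.0527.
Darcy-Weisbach: ΔP = f(L/D)(ρV²/2) = 0.0527·(119/0.0121)·(792·5.094²/2) = 0.0527·9835·1.027e+04 = 5.325e+06 Pa.
ΔP = 5.325e+06 Pa = 5330 kPa.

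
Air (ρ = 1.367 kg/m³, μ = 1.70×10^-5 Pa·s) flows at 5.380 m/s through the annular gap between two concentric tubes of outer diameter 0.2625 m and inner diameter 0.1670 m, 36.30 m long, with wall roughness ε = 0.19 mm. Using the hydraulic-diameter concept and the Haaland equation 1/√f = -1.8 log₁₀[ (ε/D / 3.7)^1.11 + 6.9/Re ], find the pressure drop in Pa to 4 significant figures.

Hydraulic diameter D_h = 4A/P = D_o - D_i = 0.2625 - 0.167 = 0.0955 m.
Re = ρVD_h/μ = 1.367·5.38·0.0955/1.7e-05 = 4.131e+04.
ε/D_h = 0.00019/0.0955 = 0.00199; Haaland gives 1/√f = -1.8 log₁₀[0.000235+0.000167] = 6.113, so f = 0.02676.
ΔP = f(L/D_h)(ρV²/2) = 0.02676·36.3/0.0955·19.78 = 201.3 Pa.

ΔP ≈ 201.3 Pa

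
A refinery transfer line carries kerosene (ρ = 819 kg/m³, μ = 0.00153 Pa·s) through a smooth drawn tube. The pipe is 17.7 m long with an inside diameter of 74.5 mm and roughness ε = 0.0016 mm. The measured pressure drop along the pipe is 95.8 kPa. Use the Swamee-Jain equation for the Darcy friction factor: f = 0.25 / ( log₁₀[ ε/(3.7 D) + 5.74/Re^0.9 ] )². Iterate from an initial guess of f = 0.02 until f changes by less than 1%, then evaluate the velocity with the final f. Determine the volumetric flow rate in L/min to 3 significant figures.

Q ≈ 2160 L/min

Rearranging Darcy-Weisbach: V = √(2·ΔP·D/(f·L·ρ)). With ε/D = 1.6e-06/0.0745 = 2.15e-05, iterate starting from f = 0.02:
  f = 0.02 → V = √(2·9.58e+04·0.0745/(0.02·17.7·819)) = 7.017 m/s; Re = ρVD/μ = 2.798e+05; f → 0.0148
  f = 0.0148 → V = 8.156 m/s; Re = 3.253e+05; f → 0.01442
  f = 0.01442 → V = 8.263 m/s; Re = 3.295e+05; f → 0.01439
Converged (Δf/f < 1%). With the final f = 0.01439: V = √(2·9.58e+04·0.0745/(0.01439·17.7·819)) = 8.273 m/s.
Q = V·A = 8.273·(π/4·0.0745²) = 0.03606 m³/s = 2160 L/min.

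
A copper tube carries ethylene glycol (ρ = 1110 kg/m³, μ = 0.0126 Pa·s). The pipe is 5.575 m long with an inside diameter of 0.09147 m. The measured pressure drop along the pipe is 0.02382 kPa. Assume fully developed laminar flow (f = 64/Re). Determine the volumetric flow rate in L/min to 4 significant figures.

Q ≈ 34.96 L/min

For laminar flow, f = 64/Re with Re = ρVD/μ, so Darcy-Weisbach reduces to ΔP = 32μLV/D². Solving for V: V = ΔP·D²/(32μL) = 23.82·(0.09147)²/(32·0.0126·5.575) = 0.08866 m/s.
Check: Re = ρVD/μ = 1110·0.08866·0.09147/0.0126 = 714.4 < 2300, so the laminar assumption holds.
Q = V·A = 0.08866·(π/4·0.09147²) = 0.0005826 m³/s = 34.96 L/min.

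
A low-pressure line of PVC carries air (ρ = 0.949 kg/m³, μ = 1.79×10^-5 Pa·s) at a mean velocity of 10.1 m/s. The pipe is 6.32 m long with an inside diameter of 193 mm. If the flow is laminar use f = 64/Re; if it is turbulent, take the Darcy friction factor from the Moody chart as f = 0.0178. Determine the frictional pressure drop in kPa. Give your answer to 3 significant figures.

ΔP ≈ 0.0282 kPa

Reynolds number Re = ρVD/μ = 0.949 · 10.1 · 0.193 / 1.79e-05 = 1.033e+05.
Re > 4000 → turbulent; use the Moody-chart value f = 0.0178.
Darcy-Weisbach: ΔP = f(L/D)(ρV²/2) = 0.0178·(6.32/0.193)·(0.949·10.1²/2) = 0.0178·32.75·48.4 = 28.21 Pa.
ΔP = 28.21 Pa = 0.0282 kPa.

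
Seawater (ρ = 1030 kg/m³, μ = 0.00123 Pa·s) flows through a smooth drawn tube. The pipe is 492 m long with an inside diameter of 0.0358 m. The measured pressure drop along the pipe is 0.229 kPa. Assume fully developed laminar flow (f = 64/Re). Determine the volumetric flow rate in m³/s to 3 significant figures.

Q ≈ 1.53×10^-5 m³/s

For laminar flow, f = 64/Re with Re = ρVD/μ, so Darcy-Weisbach reduces to ΔP = 32μLV/D². Solving for V: V = ΔP·D²/(32μL) = 229·(0.0358)²/(32·0.00123·492) = 0.01516 m/s.
Check: Re = ρVD/μ = 1030·0.01516·0.0358/0.00123 = 454.4 < 2300, so the laminar assumption holds.
Q = V·A = 0.01516·(π/4·0.0358²) = 1.526e-05 m³/s = 1.53×10^-5 m³/s.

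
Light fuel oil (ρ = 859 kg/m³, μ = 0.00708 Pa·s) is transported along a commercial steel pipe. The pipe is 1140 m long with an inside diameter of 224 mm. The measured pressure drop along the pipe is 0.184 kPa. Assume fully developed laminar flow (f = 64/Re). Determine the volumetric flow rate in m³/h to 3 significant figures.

Q ≈ 5.07 m³/h

For laminar flow, f = 64/Re with Re = ρVD/μ, so Darcy-Weisbach reduces to ΔP = 32μLV/D². Solving for V: V = ΔP·D²/(32μL) = 184·(0.224)²/(32·0.00708·1140) = 0.03575 m/s.
Check: Re = ρVD/μ = 859·0.03575·0.224/0.00708 = 971.5 < 2300, so the laminar assumption holds.
Q = V·A = 0.03575·(π/4·0.224²) = 0.001409 m³/s = 5.07 m³/h.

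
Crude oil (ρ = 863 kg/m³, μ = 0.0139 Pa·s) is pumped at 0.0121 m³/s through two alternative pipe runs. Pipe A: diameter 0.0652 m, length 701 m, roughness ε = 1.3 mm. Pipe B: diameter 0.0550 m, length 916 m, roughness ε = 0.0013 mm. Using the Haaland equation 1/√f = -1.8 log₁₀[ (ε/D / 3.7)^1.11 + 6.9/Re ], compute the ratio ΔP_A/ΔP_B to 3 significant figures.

Pipe A: V = Q/A = 0.0121/0.003339 = 3.624 m/s; Re = 1.467e+04; ε/D = 0.0199; Haaland → f = 0.05119; ΔP_A = f(L/D)(ρV²/2) = 3.119e+06 Pa.
Pipe B: V = Q/A = 0.0121/0.002376 = 5.093 m/s; Re = 1.739e+04; ε/D = 2.36e-05; Haaland → f = 0.02671; ΔP_B = f(L/D)(ρV²/2) = 4.978e+06 Pa.
ΔP_A/ΔP_B = 3.119e+06/4.978e+06 = 0.627.

ΔP_A/ΔP_B ≈ 0.627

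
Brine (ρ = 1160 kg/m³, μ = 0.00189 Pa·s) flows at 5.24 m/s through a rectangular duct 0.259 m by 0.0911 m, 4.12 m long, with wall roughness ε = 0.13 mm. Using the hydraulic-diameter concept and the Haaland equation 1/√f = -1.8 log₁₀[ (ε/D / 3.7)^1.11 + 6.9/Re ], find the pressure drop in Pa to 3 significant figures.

ΔP ≈ 9790 Pa

Hydraulic diameter D_h = 4A/P = 4·(0.259·0.0911)/(2·(0.259+0.0911)) = 0.09438/0.7002 = 0.1348 m.
Re = ρVD_h/μ = 1160·5.24·0.1348/0.00189 = 4.335e+05.
ε/D_h = 0.00013/0.1348 = 0.000964; Haaland gives 1/√f = -1.8 log₁₀[0.000105+1.59e-05] = 7.05, so f = 0.02012.
ΔP = f(L/D_h)(ρV²/2) = 0.02012·4.12/0.1348·1.593e+04 = 9793 Pa.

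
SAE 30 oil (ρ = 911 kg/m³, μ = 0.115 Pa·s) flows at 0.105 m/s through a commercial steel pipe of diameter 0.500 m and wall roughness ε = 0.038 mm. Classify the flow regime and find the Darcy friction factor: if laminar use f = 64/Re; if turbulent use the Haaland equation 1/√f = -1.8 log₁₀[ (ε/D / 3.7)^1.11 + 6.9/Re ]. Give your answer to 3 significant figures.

f ≈ 0.154

Re = ρVD/μ = 911·0.105·0.5/0.115 = 415.9.
Re < 2300 → laminar, so f = 64/Re = 0.1539 (roughness is irrelevant in laminar flow).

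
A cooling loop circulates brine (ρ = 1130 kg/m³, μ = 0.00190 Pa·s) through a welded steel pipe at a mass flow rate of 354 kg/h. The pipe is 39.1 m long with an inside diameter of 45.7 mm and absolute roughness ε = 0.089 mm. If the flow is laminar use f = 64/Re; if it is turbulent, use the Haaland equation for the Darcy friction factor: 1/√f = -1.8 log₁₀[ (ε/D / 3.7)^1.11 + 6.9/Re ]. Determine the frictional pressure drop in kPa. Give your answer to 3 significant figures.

ṁ = 354 kg/h = 354/3600 = 0.09833 kg/s.
A = πD²/4 = π(0.0457)²/4 = 0.00164 m²; mean velocity V = ṁ/(ρA) = 0.09833/(1130 · 0.00164) = 0.05305 m/s.
Reynolds number Re = ρVD/μ = 1130 · 0.05305 · 0.0457 / 0.0019 = 1442.
Re < 2300 → laminar flow, so f = 64/Re = 64/1442 = 0.04439 (the turbulent correlation is not needed).
Darcy-Weisbach: ΔP = f(L/D)(ρV²/2) = 0.04439·(39.1/0.0457)·(1130·0.05305²/2) = 0.04439·855.6·1.59 = 60.39 Pa.
ΔP = 60.39 Pa = 0.0604 kPa.

ΔP ≈ 0.0604 kPa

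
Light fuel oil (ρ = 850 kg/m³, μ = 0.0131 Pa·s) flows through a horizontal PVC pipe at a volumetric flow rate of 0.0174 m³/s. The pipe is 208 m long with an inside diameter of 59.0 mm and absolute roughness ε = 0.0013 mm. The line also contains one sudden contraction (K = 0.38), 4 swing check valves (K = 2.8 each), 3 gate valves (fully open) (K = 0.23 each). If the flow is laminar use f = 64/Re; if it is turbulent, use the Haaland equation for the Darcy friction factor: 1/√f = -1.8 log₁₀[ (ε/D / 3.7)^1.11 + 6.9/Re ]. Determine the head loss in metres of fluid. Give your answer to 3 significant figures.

Cross-sectional area A = πD²/4 = π(0.059)²/4 = 0.002734 m²; mean velocity V = Q/A = 0.0174/0.002734 = 6.364 m/s.
Reynolds number Re = ρVD/μ = 850 · 6.364 · 0.059 / 0.0131 = 2.436e+04.
Re > 4000 → turbulent. Relative roughness ε/D = 1.3e-06/0.059 = 2.2e-05. Haaland: 1/√f = -1.8 log₁₀[(2.2e-05/3.7)^1.11 + 6.9/2.436e+04] = -1.8 log₁₀[1.59e-06 + 0.000283] = 6.382, so f = 0.02455.
Total minor-loss coefficient ΣK = 1·0.38 + 4·2.8 + 3·0.23 = 12.3.
ΔP = [f·L/D + ΣK]·(ρV²/2) = [0.02455·208/0.059 + 12.3]·(850·6.364²/2) = [86.56 + 12.3]·1.721e+04 = 1.701e+06 Pa.
Head loss h_f = ΔP/(ρg) = 1.701e+06/(850·9.81) = 204 m.

h_f ≈ 204 m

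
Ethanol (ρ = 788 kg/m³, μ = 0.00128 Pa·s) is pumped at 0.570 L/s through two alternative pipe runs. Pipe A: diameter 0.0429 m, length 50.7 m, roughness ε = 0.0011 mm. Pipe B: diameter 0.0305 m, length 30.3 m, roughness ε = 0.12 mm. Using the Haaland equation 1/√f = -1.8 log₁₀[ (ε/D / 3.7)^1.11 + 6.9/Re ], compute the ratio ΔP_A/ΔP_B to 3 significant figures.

ΔP_A/ΔP_B ≈ 0.273

Pipe A: V = Q/A = 0.00057/0.001445 = 0.3943 m/s; Re = 1.041e+04; ε/D = 2.56e-05; Haaland → f = 0.03057; ΔP_A = f(L/D)(ρV²/2) = 2213 Pa.
Pipe B: V = Q/A = 0.00057/0.0007306 = 0.7802 m/s; Re = 1.465e+04; ε/D = 0.00393; Haaland → f = 0.03401; ΔP_B = f(L/D)(ρV²/2) = 8103 Pa.
ΔP_A/ΔP_B = 2213/8103 = 0.273.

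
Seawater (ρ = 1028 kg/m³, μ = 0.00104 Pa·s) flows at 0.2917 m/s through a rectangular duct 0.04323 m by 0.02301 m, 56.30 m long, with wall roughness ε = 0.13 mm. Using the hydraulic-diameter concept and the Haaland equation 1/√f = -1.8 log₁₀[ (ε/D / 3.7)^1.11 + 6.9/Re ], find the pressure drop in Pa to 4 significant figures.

ΔP ≈ 3075 Pa

Hydraulic diameter D_h = 4A/P = 4·(0.04323·0.02301)/(2·(0.04323+0.02301)) = 0.003979/0.1325 = 0.03003 m.
Re = ρVD_h/μ = 1028·0.2917·0.03003/0.00104 = 8660.
ε/D_h = 0.00013/0.03003 = 0.00433; Haaland gives 1/√f = -1.8 log₁₀[0.000557+0.000797] = 5.163, so f = 0.03751.
ΔP = f(L/D_h)(ρV²/2) = 0.03751·56.3/0.03003·43.74 = 3075 Pa.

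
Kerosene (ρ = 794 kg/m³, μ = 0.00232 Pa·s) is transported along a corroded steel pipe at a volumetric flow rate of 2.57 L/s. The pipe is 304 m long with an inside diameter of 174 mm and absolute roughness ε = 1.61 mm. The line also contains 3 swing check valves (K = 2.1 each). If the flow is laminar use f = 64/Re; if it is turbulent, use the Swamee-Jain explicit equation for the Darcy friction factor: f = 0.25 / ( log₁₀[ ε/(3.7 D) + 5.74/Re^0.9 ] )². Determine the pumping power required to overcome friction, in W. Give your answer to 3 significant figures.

P ≈ 1.03 W

Q = 2.57 L/s = 2.57/1000 = 0.00257 m³/s.
Cross-sectional area A = πD²/4 = π(0.174)²/4 = 0.02378 m²; mean velocity V = Q/A = 0.00257/0.02378 = 0.1081 m/s.
Reynolds number Re = ρVD/μ = 794 · 0.1081 · 0.174 / 0.00232 = 6436.
Re > 4000 → turbulent. Relative roughness ε/D = 0.00161/0.174 = 0.00925. Swamee-Jain: f = 0.25/(log₁₀[0.00925/3.7 + 5.74/6436^0.9])² = 0.25/(log₁₀[0.0025 + 0.00214])² = 0.25/(-2.333)² = 0.04593.
Total minor-loss coefficient ΣK = 3·2.1 = 6.3.
ΔP = [f·L/D + ΣK]·(ρV²/2) = [0.04593·304/0.174 + 6.3]·(794·0.1081²/2) = [80.24 + 6.3]·4.637 = 401.3 Pa.
Pumping power P = QΔP = 0.00257·401.3 = 1.031 W = 1.03 W.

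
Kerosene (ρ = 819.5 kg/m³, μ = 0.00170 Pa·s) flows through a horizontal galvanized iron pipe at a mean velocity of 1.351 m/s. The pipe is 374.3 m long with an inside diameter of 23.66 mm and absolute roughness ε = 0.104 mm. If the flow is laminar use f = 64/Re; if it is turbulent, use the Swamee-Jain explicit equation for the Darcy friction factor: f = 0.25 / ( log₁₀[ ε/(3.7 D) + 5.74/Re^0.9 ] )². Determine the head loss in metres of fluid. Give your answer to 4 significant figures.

Reynolds number Re = ρVD/μ = 819.5 · 1.351 · 0.02366 / 0.0017 = 1.541e+04.
Re > 4000 → turbulent. Relative roughness ε/D = 0.000104/0.02366 = 0.0044. Swamee-Jain: f = 0.25/(log₁₀[0.0044/3.7 + 5.74/1.541e+04^0.9])² = 0.25/(log₁₀[0.00119 + 0.000977])² = 0.25/(-2.665)² = 0.03521.
Darcy-Weisbach: ΔP = f(L/D)(ρV²/2) = 0.03521·(374.3/0.02366)·(819.5·1.351²/2) = 0.03521·1.582e+04·747.9 = 4.166e+05 Pa.
Head loss h_f = ΔP/(ρg) = 4.166e+05/(819.5·9.81) = 51.82 m.

h_f ≈ 51.82 m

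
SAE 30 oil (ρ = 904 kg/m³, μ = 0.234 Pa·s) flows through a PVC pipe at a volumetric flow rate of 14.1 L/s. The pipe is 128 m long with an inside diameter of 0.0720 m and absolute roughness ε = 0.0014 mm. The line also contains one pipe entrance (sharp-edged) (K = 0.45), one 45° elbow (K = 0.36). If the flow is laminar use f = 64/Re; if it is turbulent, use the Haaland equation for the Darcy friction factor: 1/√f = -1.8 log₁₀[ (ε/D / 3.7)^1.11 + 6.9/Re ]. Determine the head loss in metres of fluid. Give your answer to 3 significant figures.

h_f ≈ 72.7 m

Q = 14.1 L/s = 14.1/1000 = 0.0141 m³/s.
Cross-sectional area A = πD²/4 = π(0.072)²/4 = 0.004072 m²; mean velocity V = Q/A = 0.0141/0.004072 = 3.463 m/s.
Reynolds number Re = ρVD/μ = 904 · 3.463 · 0.072 / 0.234 = 963.3.
Re < 2300 → laminar flow, so f = 64/Re = 64/963.3 = 0.06644 (the turbulent correlation is not needed).
Total minor-loss coefficient ΣK = 1·0.45 + 1·0.36 = 0.81.
ΔP = [f·L/D + ΣK]·(ρV²/2) = [0.06644·128/0.072 + 0.81]·(904·3.463²/2) = [118.1 + 0.81]·5421 = 6.447e+05 Pa.
Head loss h_f = ΔP/(ρg) = 6.447e+05/(904·9.81) = 72.7 m.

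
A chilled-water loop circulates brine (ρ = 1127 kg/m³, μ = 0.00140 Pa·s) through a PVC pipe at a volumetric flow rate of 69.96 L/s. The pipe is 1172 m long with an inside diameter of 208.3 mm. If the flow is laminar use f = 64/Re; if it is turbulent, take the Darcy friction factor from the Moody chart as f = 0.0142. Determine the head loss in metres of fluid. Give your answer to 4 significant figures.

h_f ≈ 17.16 m

Q = 69.96 L/s = 69.96/1000 = 0.06996 m³/s.
Cross-sectional area A = πD²/4 = π(0.2083)²/4 = 0.03408 m²; mean velocity V = Q/A = 0.06996/0.03408 = 2.053 m/s.
Reynolds number Re = ρVD/μ = 1127 · 2.053 · 0.2083 / 0.0014 = 3.442e+05.
Re > 4000 → turbulent; use the Moody-chart value f = 0.0142.
Darcy-Weisbach: ΔP = f(L/D)(ρV²/2) = 0.0142·(1172/0.2083)·(1127·2.053²/2) = 0.0142·5627·2375 = 1.898e+05 Pa.
Head loss h_f = ΔP/(ρg) = 1.898e+05/(1127·9.81) = 17.16 m.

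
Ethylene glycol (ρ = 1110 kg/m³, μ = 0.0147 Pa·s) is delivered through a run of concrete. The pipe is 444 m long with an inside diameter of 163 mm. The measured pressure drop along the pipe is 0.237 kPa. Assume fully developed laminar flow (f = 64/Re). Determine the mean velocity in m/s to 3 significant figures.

V ≈ 0.0301 m/s

For laminar flow, f = 64/Re with Re = ρVD/μ, so Darcy-Weisbach reduces to ΔP = 32μLV/D². Solving for V: V = ΔP·D²/(32μL) = 237·(0.163)²/(32·0.0147·444) = 0.03015 m/s.
Check: Re = ρVD/μ = 1110·0.03015·0.163/0.0147 = 371.1 < 2300, so the laminar assumption holds.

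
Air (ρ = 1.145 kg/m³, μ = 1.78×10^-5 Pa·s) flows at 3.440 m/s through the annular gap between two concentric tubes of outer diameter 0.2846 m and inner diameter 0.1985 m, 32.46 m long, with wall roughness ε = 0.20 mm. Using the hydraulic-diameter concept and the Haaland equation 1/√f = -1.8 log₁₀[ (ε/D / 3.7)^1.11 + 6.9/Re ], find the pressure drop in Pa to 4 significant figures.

ΔP ≈ 77.32 Pa

Hydraulic diameter D_h = 4A/P = D_o - D_i = 0.2846 - 0.1985 = 0.0861 m.
Re = ρVD_h/μ = 1.145·3.44·0.0861/1.78e-05 = 1.905e+04.
ε/D_h = 0.0002/0.0861 = 0.00232; Haaland gives 1/√f = -1.8 log₁₀[0.000279+0.000362] = 5.747, so f = 0.03027.
ΔP = f(L/D_h)(ρV²/2) = 0.03027·32.46/0.0861·6.775 = 77.32 Pa.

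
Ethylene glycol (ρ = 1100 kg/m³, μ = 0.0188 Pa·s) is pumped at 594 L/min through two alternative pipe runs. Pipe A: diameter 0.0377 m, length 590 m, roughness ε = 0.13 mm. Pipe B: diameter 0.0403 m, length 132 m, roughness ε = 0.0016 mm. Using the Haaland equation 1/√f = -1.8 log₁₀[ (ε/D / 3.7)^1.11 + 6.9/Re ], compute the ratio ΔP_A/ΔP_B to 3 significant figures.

ΔP_A/ΔP_B ≈ 7.57

Pipe A: V = Q/A = 0.0099/0.001116 = 8.869 m/s; Re = 1.956e+04; ε/D = 0.00345; Haaland → f = 0.03201; ΔP_A = f(L/D)(ρV²/2) = 2.167e+07 Pa.
Pipe B: V = Q/A = 0.0099/0.001276 = 7.761 m/s; Re = 1.83e+04; ε/D = 3.97e-05; Haaland → f = 0.02639; ΔP_B = f(L/D)(ρV²/2) = 2.863e+06 Pa.
ΔP_A/ΔP_B = 2.167e+07/2.863e+06 = 7.57.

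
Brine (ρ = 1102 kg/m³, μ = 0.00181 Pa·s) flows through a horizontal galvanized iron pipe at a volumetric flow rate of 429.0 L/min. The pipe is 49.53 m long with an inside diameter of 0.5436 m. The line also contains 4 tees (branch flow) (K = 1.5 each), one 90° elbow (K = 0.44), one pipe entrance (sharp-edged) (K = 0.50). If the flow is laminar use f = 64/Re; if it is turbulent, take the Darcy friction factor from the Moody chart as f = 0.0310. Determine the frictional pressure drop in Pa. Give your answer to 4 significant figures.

Q = 429.0 L/min = 429.0/60000 = 0.00715 m³/s.
Cross-sectional area A = πD²/4 = π(0.5436)²/4 = 0.2321 m²; mean velocity V = Q/A = 0.00715/0.2321 = 0.03081 m/s.
Reynolds number Re = ρVD/μ = 1102 · 0.03081 · 0.5436 / 0.00181 = 1.02e+04.
Re > 4000 → turbulent; use the Moody-chart value f = 0.0310.
Total minor-loss coefficient ΣK = 4·1.5 + 1·0.44 + 1·0.5 = 6.94.
ΔP = [f·L/D + ΣK]·(ρV²/2) = [0.031·49.53/0.5436 + 6.94]·(1102·0.03081²/2) = [2.825 + 6.94]·0.523 = 5.106 Pa.

ΔP ≈ 5.106 Pa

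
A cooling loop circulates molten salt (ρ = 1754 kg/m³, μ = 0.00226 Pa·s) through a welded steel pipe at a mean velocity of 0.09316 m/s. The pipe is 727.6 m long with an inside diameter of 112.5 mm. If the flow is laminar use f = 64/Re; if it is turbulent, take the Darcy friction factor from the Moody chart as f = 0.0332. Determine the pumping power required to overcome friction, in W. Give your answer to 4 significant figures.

Reynolds number Re = ρVD/μ = 1754 · 0.09316 · 0.1125 / 0.00226 = 8134.
Re > 4000 → turbulent; use the Moody-chart value f = 0.0332.
Darcy-Weisbach: ΔP = f(L/D)(ρV²/2) = 0.0332·(727.6/0.1125)·(1754·0.09316²/2) = 0.0332·6468·7.611 = 1634 Pa.
Q = V·A = 0.09316·0.00994 = 0.000926 m³/s.
Pumping power P = QΔP = 0.000926·1634 = 1.5134 W = 1.513 W.

P ≈ 1.513 W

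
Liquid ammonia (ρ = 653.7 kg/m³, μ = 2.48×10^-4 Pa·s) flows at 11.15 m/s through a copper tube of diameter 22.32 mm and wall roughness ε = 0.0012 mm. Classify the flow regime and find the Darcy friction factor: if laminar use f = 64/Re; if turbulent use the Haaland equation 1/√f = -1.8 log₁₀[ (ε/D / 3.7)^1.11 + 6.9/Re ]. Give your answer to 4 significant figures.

f ≈ 0.01323

Re = ρVD/μ = 653.7·11.15·0.02232/0.000248 = 6.56e+05.
Re > 4000 → turbulent. ε/D = 1.2e-06/0.02232 = 5.38e-05; Haaland: 1/√f = -1.8 log₁₀[4.27e-06 + 1.05e-05] = 8.694, so f = 0.01323.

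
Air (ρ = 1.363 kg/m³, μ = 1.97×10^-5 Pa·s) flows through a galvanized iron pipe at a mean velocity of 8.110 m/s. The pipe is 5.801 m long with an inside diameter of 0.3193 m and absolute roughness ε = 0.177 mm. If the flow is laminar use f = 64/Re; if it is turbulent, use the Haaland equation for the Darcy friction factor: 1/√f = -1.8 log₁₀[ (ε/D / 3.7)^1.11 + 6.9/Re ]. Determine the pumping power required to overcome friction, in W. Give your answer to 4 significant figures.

P ≈ 10.10 W

Reynolds number Re = ρVD/μ = 1.363 · 8.11 · 0.3193 / 1.97e-05 = 1.792e+05.
Re > 4000 → turbulent. Relative roughness ε/D = 0.000177/0.3193 = 0.000554. Haaland: 1/√f = -1.8 log₁₀[(0.000554/3.7)^1.11 + 6.9/1.792e+05] = -1.8 log₁₀[5.69e-05 + 3.85e-05] = 7.237, so f = 0.01909.
Darcy-Weisbach: ΔP = f(L/D)(ρV²/2) = 0.01909·(5.801/0.3193)·(1.363·8.11²/2) = 0.01909·18.17·44.82 = 15.55 Pa.
Q = V·A = 8.11·0.08007 = 0.6494 m³/s.
Pumping power P = QΔP = 0.6494·15.55 = 10.097 W = 10.10 W.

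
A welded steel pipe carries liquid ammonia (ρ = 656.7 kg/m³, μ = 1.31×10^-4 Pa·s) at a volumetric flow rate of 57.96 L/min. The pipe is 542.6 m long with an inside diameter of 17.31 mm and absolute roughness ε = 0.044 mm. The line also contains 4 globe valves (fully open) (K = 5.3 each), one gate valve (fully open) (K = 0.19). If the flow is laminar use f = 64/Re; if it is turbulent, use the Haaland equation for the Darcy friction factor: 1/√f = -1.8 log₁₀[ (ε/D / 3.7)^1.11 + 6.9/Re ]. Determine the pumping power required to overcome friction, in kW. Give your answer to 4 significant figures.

P ≈ 4.373 kW

Q = 57.96 L/min = 57.96/60000 = 0.000966 m³/s.
Cross-sectional area A = πD²/4 = π(0.01731)²/4 = 0.0002353 m²; mean velocity V = Q/A = 0.000966/0.0002353 = 4.105 m/s.
Reynolds number Re = ρVD/μ = 656.7 · 4.105 · 0.01731 / 0.000131 = 3.562e+05.
Re > 4000 → turbulent. Relative roughness ε/D = 4.4e-05/0.01731 = 0.00254. Haaland: 1/√f = -1.8 log₁₀[(0.00254/3.7)^1.11 + 6.9/3.562e+05] = -1.8 log₁₀[0.000308 + 1.94e-05] = 6.272, so f = 0.02542.
Total minor-loss coefficient ΣK = 4·5.3 + 1·0.19 = 21.4.
ΔP = [f·L/D + ΣK]·(ρV²/2) = [0.02542·542.6/0.01731 + 21.4]·(656.7·4.105²/2) = [796.8 + 21.4]·5533 = 4.527e+06 Pa.
Pumping power P = QΔP = 0.000966·4.527e+06 = 4372.8 W = 4.373 kW.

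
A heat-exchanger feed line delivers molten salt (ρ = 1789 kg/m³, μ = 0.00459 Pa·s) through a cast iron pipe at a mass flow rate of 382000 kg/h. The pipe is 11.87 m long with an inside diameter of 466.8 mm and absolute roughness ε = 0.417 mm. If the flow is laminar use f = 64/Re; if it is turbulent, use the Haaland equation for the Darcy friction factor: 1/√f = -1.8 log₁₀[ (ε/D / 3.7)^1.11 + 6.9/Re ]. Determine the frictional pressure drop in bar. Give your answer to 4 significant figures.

ṁ = 382000 kg/h = 382000/3600 = 106.1 kg/s.
A = πD²/4 = π(0.4668)²/4 = 0.1711 m²; mean velocity V = ṁ/(ρA) = 106.1/(1789 · 0.1711) = 0.3466 m/s.
Reynolds number Re = ρVD/μ = 1789 · 0.3466 · 0.4668 / 0.00459 = 6.306e+04.
Re > 4000 → turbulent. Relative roughness ε/D = 0.000417/0.4668 = 0.000893. Haaland: 1/√f = -1.8 log₁₀[(0.000893/3.7)^1.11 + 6.9/6.306e+04] = -1.8 log₁₀[9.66e-05 + 0.000109] = 6.635, so f = 0.02272.
Darcy-Weisbach: ΔP = f(L/D)(ρV²/2) = 0.02272·(11.87/0.4668)·(1789·0.3466²/2) = 0.02272·25.43·107.4 = 62.06 Pa.
ΔP = 62.06 Pa = 6.206×10^-4 bar.

ΔP ≈ 6.206×10^-4 bar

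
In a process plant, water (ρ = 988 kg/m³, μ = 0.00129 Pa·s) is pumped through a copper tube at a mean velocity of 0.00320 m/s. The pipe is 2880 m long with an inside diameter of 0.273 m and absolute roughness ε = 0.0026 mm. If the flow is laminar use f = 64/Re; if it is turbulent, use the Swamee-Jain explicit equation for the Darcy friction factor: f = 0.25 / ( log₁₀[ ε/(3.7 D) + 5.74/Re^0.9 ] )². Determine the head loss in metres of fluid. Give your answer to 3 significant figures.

h_f ≈ 5.27×10^-4 m

Reynolds number Re = ρVD/μ = 988 · 0.0032 · 0.273 / 0.00129 = 669.1.
Re < 2300 → laminar flow, so f = 64/Re = 64/669.1 = 0.09565 (the turbulent correlation is not needed).
Darcy-Weisbach: ΔP = f(L/D)(ρV²/2) = 0.09565·(2880/0.273)·(988·0.0032²/2) = 0.09565·1.055e+04·0.005059 = 5.105 Pa.
Head loss h_f = ΔP/(ρg) = 5.105/(988·9.81) = 5.27×10^-4 m.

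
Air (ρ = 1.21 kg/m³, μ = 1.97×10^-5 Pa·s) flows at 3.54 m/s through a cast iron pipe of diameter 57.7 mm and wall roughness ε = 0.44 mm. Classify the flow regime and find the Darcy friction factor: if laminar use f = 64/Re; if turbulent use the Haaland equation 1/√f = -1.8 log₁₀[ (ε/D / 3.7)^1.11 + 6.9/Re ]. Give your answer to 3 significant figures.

f ≈ 0.0394

Re = ρVD/μ = 1.21·3.54·0.0577/1.97e-05 = 1.255e+04.
Re > 4000 → turbulent. ε/D = 0.00044/0.0577 = 0.00763; Haaland: 1/√f = -1.8 log₁₀[0.00104 + 0.00055] = 5.036, so f = 0.03944.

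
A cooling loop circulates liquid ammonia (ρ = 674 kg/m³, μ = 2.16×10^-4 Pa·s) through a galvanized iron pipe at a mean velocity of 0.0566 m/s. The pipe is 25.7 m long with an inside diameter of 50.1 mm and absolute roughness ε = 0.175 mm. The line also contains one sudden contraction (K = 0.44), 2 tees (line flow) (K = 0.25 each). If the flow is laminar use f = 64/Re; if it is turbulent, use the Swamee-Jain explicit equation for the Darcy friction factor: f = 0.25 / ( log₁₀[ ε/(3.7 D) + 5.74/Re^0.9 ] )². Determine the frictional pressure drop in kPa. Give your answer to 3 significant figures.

Reynolds number Re = ρVD/μ = 674 · 0.0566 · 0.0501 / 0.000216 = 8848.
Re > 4000 → turbulent. Relative roughness ε/D = 0.000175/0.0501 = 0.00349. Swamee-Jain: f = 0.25/(log₁₀[0.00349/3.7 + 5.74/8848^0.9])² = 0.25/(log₁₀[0.000944 + 0.00161])² = 0.25/(-2.593)² = 0.03719.
Total minor-loss coefficient ΣK = 1·0.44 + 2·0.25 = 0.94.
ΔP = [f·L/D + ΣK]·(ρV²/2) = [0.03719·25.7/0.0501 + 0.94]·(674·0.0566²/2) = [19.08 + 0.94]·1.08 = 21.61 Pa.
ΔP = 21.61 Pa = 0.0216 kPa.

ΔP ≈ 0.0216 kPa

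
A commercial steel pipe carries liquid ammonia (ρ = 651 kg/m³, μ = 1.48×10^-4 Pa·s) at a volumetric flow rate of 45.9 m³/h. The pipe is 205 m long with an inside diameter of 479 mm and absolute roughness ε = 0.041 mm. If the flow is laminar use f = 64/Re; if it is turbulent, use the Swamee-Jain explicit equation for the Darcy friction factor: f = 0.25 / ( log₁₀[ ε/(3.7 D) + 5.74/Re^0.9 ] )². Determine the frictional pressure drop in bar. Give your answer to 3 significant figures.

ΔP ≈ 1.19×10^-4 bar

Q = 45.9 m³/h = 45.9/3600 = 0.01275 m³/s.
Cross-sectional area A = πD²/4 = π(0.479)²/4 = 0.1802 m²; mean velocity V = Q/A = 0.01275/0.1802 = 0.07075 m/s.
Reynolds number Re = ρVD/μ = 651 · 0.07075 · 0.479 / 0.000148 = 1.491e+05.
Re > 4000 → turbulent. Relative roughness ε/D = 4.1e-05/0.479 = 8.56e-05. Swamee-Jain: f = 0.25/(log₁₀[8.56e-05/3.7 + 5.74/1.491e+05^0.9])² = 0.25/(log₁₀[2.31e-05 + 0.000127])² = 0.25/(-3.824)² = 0.01709.
Darcy-Weisbach: ΔP = f(L/D)(ρV²/2) = 0.01709·(205/0.479)·(651·0.07075²/2) = 0.01709·428·1.629 = 11.92 Pa.
ΔP = 11.92 Pa = 1.19×10^-4 bar.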